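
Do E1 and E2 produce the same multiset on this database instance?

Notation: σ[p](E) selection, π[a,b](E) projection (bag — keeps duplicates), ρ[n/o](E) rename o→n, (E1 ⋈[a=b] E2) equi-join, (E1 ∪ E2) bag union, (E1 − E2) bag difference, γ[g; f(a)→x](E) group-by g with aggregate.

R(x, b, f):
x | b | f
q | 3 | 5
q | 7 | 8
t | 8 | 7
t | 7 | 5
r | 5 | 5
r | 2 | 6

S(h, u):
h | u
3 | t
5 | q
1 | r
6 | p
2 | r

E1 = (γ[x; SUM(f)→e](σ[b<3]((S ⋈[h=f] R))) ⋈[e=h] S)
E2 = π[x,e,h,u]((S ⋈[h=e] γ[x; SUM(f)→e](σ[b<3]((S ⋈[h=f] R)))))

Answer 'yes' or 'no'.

E1 subexpression sizes:
  S → 5
  R → 6
  (S ⋈[h=f] R) → 4
  σ[b<3]((S ⋈[h=f] R)) → 1
  γ[x; SUM(f)→e](σ[b<3]((S ⋈[h=f] R))) → 1
  S → 5
  (γ[x; SUM(f)→e](σ[b<3]((S ⋈[h=f] R))) ⋈[e=h] S) → 1
E2 subexpression sizes:
  S → 5
  S → 5
  R → 6
  (S ⋈[h=f] R) → 4
  σ[b<3]((S ⋈[h=f] R)) → 1
  γ[x; SUM(f)→e](σ[b<3]((S ⋈[h=f] R))) → 1
  (S ⋈[h=e] γ[x; SUM(f)→e](σ[b<3]((S ⋈[h=f] R)))) → 1
  π[x,e,h,u]((S ⋈[h=e] γ[x; SUM(f)→e](σ[b<3]((S ⋈[h=f] R))))) → 1

E1 and E2 produce the same multiset:
x | e | h | u
r | 6 | 6 | p

yes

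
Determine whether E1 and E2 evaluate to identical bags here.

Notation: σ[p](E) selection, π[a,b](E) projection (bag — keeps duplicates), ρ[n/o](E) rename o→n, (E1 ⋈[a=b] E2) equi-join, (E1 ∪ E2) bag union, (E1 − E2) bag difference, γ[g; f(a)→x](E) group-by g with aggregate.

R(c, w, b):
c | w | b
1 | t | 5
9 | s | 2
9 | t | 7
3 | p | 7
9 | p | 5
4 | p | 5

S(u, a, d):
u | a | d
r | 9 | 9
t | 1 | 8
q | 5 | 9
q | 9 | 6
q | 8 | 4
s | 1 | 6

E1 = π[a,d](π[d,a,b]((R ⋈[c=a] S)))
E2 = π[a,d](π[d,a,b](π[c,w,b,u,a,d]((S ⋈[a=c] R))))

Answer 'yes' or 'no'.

E1 stepwise |·|:
  R → 6
  S → 6
  (R ⋈[c=a] S) → 8
  π[d,a,b]((R ⋈[c=a] S)) → 8
  π[a,d](π[d,a,b]((R ⋈[c=a] S))) → 8
E2 stepwise |·|:
  S → 6
  R → 6
  (S ⋈[a=c] R) → 8
  π[c,w,b,u,a,d]((S ⋈[a=c] R)) → 8
  π[d,a,b](π[c,w,b,u,a,d]((S ⋈[a=c] R))) → 8
  π[a,d](π[d,a,b](π[c,w,b,u,a,d]((S ⋈[a=c] R)))) → 8

E1 and E2 produce the same multiset:
a | d
1 | 6
1 | 8
9 | 6
9 | 6
9 | 6
9 | 9
9 | 9
9 | 9

yes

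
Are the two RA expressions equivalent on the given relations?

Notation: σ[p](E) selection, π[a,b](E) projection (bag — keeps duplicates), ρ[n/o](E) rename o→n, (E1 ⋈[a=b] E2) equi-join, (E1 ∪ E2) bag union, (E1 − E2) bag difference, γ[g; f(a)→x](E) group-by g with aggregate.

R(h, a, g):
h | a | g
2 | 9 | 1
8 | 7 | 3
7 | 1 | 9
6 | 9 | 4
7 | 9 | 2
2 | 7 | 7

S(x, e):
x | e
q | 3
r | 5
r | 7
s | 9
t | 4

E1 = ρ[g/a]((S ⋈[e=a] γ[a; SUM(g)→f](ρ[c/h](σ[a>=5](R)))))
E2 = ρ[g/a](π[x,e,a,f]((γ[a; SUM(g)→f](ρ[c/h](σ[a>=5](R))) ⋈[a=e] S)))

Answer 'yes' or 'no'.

E1 stepwise |·|:
  S → 5
  R → 6
  σ[a>=5](R) → 5
  ρ[c/h](σ[a>=5](R)) → 5
  γ[a; SUM(g)→f](ρ[c/h](σ[a>=5](R))) → 2
  (S ⋈[e=a] γ[a; SUM(g)→f](ρ[c/h](σ[a>=5](R)))) → 2
  ρ[g/a]((S ⋈[e=a] γ[a; SUM(g)→f](ρ[c/h](σ[a>=5](R))))) → 2
E2 stepwise |·|:
  R → 6
  σ[a>=5](R) → 5
  ρ[c/h](σ[a>=5](R)) → 5
  γ[a; SUM(g)→f](ρ[c/h](σ[a>=5](R))) → 2
  S → 5
  (γ[a; SUM(g)→f](ρ[c/h](σ[a>=5](R))) ⋈[a=e] S) → 2
  π[x,e,a,f]((γ[a; SUM(g)→f](ρ[c/h](σ[a>=5](R))) ⋈[a=e] S)) → 2
  ρ[g/a](π[x,e,a,f]((γ[a; SUM(g)→f](ρ[c/h](σ[a>=5](R))) ⋈[a=e] S))) → 2

E1 and E2 produce the same multiset:
x | e | g | f
r | 7 | 7 | 10
s | 9 | 9 | 7

yes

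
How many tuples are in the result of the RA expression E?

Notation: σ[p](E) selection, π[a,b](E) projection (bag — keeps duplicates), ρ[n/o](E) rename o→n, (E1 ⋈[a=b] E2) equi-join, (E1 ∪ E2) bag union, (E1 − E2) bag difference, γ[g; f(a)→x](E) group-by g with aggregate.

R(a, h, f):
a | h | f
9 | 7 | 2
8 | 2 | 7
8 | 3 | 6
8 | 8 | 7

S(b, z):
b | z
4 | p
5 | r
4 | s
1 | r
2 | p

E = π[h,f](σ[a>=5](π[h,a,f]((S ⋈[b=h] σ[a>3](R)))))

Stepwise |·|:
  S → 5
  R → 4
  σ[a>3](R) → 4
  (S ⋈[b=h] σ[a>3](R)) → 1
  π[h,a,f]((S ⋈[b=h] σ[a>3](R))) → 1
  σ[a>=5](π[h,a,f]((S ⋈[b=h] σ[a>3](R)))) → 1
  π[h,f](σ[a>=5](π[h,a,f]((S ⋈[b=h] σ[a>3](R))))) → 1

|E| = 1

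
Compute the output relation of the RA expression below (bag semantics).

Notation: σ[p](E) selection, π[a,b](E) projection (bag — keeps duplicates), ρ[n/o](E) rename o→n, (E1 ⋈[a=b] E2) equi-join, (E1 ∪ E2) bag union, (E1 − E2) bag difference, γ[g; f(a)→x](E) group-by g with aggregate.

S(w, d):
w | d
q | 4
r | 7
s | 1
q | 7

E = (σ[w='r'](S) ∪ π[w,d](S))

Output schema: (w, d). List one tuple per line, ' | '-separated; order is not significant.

Subexpression sizes:
  S → 4
  σ[w='r'](S) → 1
  S → 4
  π[w,d](S) → 4
  (σ[w='r'](S) ∪ π[w,d](S)) → 5

== RESULT ==
w | d
q | 4
q | 7
r | 7
r | 7
s | 1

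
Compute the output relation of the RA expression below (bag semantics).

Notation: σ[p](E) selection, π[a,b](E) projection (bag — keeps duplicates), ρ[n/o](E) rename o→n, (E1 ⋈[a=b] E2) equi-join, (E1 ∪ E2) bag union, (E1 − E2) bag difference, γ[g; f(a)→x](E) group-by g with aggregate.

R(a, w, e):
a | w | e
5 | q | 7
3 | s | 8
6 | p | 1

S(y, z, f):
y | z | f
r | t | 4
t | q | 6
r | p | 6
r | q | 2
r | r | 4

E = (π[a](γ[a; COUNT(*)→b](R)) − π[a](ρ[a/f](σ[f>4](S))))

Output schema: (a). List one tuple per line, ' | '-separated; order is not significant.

Per-node cardinality:
  R → 3
  γ[a; COUNT(*)→b](R) → 3
  π[a](γ[a; COUNT(*)→b](R)) → 3
  S → 5
  σ[f>4](S) → 2
  ρ[a/f](σ[f>4](S)) → 2
  π[a](ρ[a/f](σ[f>4](S))) → 2
  (π[a](γ[a; COUNT(*)→b](R)) − π[a](ρ[a/f](σ[f>4](S)))) → 2

== RESULT ==
a
3
5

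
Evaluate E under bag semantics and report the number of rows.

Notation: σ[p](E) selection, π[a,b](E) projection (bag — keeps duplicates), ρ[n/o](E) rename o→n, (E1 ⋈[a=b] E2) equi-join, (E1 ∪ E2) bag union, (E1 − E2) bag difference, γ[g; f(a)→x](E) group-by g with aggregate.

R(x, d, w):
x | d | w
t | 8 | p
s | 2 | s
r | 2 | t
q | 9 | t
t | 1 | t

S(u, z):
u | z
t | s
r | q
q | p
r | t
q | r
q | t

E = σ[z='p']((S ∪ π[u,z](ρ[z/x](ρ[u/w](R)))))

Stepwise |·|:
  S → 6
  R → 5
  ρ[u/w](R) → 5
  ρ[z/x](ρ[u/w](R)) → 5
  π[u,z](ρ[z/x](ρ[u/w](R))) → 5
  (S ∪ π[u,z](ρ[z/x](ρ[u/w](R)))) → 11
  σ[z='p']((S ∪ π[u,z](ρ[z/x](ρ[u/w](R))))) → 1

|E| = 1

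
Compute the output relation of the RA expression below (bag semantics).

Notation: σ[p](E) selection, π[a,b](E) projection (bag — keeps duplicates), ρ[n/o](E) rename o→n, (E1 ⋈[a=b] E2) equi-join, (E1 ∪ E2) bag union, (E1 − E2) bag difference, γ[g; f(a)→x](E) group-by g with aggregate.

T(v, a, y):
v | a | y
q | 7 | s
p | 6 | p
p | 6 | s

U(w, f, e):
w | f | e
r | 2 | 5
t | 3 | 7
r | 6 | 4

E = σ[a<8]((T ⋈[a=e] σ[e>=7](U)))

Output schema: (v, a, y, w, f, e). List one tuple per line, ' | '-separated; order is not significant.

Row counts bottom-up:
  T → 3
  U → 3
  σ[e>=7](U) → 1
  (T ⋈[a=e] σ[e>=7](U)) → 1
  σ[a<8]((T ⋈[a=e] σ[e>=7](U))) → 1

== RESULT ==
v | a | y | w | f | e
q | 7 | s | t | 3 | 7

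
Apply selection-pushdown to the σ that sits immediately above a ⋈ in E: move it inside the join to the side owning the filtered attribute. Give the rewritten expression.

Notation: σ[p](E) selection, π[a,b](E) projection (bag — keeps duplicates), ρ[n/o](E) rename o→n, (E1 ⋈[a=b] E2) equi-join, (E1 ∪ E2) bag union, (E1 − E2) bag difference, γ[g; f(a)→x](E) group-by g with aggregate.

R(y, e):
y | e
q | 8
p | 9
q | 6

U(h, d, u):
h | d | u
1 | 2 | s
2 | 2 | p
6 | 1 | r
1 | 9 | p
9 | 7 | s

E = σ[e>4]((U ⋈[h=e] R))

σ filters on e, owned by the right side.
E' = (U ⋈[h=e] σ[e>4](R))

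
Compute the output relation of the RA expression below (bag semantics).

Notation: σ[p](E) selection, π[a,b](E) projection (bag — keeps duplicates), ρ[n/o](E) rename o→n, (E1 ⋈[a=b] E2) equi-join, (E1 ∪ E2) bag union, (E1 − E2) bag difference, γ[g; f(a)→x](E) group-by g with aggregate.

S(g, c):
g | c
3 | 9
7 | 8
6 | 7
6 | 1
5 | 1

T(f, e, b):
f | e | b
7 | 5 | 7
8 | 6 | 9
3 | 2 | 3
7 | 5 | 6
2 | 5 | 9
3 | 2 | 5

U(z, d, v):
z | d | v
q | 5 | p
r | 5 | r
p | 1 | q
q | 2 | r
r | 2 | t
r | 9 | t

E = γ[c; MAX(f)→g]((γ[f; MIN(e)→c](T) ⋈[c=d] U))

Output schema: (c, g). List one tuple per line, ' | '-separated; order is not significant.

Stepwise |·|:
  T → 6
  γ[f; MIN(e)→c](T) → 4
  U → 6
  (γ[f; MIN(e)→c](T) ⋈[c=d] U) → 6
  γ[c; MAX(f)→g]((γ[f; MIN(e)→c](T) ⋈[c=d] U)) → 2

== RESULT ==
c | g
2 | 3
5 | 7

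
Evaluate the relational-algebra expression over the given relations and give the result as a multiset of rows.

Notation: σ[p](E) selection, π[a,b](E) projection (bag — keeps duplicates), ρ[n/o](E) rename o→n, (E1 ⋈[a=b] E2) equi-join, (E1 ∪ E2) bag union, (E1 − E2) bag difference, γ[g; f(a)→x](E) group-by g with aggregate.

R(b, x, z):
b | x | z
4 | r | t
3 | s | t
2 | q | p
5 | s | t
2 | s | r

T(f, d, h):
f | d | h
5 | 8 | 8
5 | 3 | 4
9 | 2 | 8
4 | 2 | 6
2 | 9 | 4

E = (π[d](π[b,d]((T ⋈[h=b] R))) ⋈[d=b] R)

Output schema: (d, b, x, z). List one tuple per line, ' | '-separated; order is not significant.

Subexpression sizes:
  T → 5
  R → 5
  (T ⋈[h=b] R) → 2
  π[b,d]((T ⋈[h=b] R)) → 2
  π[d](π[b,d]((T ⋈[h=b] R))) → 2
  R → 5
  (π[d](π[b,d]((T ⋈[h=b] R))) ⋈[d=b] R) → 1

== RESULT ==
d | b | x | z
3 | 3 | s | t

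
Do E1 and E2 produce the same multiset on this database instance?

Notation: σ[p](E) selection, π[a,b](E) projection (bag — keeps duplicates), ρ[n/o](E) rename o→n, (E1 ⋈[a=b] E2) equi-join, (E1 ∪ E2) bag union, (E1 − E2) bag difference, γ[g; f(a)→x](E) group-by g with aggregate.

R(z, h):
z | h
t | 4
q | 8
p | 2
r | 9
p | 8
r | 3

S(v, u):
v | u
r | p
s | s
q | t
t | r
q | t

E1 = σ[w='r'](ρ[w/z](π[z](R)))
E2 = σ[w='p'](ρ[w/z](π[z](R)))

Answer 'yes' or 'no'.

E1 row counts bottom-up:
  R → 6
  π[z](R) → 6
  ρ[w/z](π[z](R)) → 6
  σ[w='r'](ρ[w/z](π[z](R))) → 2
E2 row counts bottom-up:
  R → 6
  π[z](R) → 6
  ρ[w/z](π[z](R)) → 6
  σ[w='p'](ρ[w/z](π[z](R))) → 2

E1 result:
w
r
r
E2 result:
w
p
p
Witness: ('p',) appears 0× in E1 but 2× in E2.

no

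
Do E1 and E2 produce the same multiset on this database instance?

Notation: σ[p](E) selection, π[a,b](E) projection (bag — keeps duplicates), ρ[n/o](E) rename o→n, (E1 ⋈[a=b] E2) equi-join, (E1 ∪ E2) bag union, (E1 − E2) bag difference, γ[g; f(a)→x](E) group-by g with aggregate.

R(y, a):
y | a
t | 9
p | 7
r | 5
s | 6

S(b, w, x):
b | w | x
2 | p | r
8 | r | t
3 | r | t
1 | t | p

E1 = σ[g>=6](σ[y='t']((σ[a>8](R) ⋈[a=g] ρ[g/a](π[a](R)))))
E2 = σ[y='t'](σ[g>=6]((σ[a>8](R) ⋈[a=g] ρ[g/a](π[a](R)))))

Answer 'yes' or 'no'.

E1 per-node cardinality:
  R → 4
  σ[a>8](R) → 1
  R → 4
  π[a](R) → 4
  ρ[g/a](π[a](R)) → 4
  (σ[a>8](R) ⋈[a=g] ρ[g/a](π[a](R))) → 1
  σ[y='t']((σ[a>8](R) ⋈[a=g] ρ[g/a](π[a](R)))) → 1
  σ[g>=6](σ[y='t']((σ[a>8](R) ⋈[a=g] ρ[g/a](π[a](R))))) → 1
E2 per-node cardinality:
  R → 4
  σ[a>8](R) → 1
  R → 4
  π[a](R) → 4
  ρ[g/a](π[a](R)) → 4
  (σ[a>8](R) ⋈[a=g] ρ[g/a](π[a](R))) → 1
  σ[g>=6]((σ[a>8](R) ⋈[a=g] ρ[g/a](π[a](R)))) → 1
  σ[y='t'](σ[g>=6]((σ[a>8](R) ⋈[a=g] ρ[g/a](π[a](R))))) → 1

E1 and E2 produce the same multiset:
y | a | g
t | 9 | 9

yes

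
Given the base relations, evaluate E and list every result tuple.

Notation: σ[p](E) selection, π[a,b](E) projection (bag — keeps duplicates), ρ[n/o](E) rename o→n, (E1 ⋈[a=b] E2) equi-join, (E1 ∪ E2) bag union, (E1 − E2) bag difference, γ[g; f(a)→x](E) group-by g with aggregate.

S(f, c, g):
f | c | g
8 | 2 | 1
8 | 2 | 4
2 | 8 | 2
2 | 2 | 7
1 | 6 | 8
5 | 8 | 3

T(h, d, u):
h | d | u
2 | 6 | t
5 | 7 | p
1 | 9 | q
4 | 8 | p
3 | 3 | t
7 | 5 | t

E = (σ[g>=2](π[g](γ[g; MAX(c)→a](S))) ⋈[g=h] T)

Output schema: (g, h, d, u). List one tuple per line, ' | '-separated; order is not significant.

Stepwise |·|:
  S → 6
  γ[g; MAX(c)→a](S) → 6
  π[g](γ[g; MAX(c)→a](S)) → 6
  σ[g>=2](π[g](γ[g; MAX(c)→a](S))) → 5
  T → 6
  (σ[g>=2](π[g](γ[g; MAX(c)→a](S))) ⋈[g=h] T) → 4

== RESULT ==
g | h | d | u
2 | 2 | 6 | t
3 | 3 | 3 | t
4 | 4 | 8 | p
7 | 7 | 5 | t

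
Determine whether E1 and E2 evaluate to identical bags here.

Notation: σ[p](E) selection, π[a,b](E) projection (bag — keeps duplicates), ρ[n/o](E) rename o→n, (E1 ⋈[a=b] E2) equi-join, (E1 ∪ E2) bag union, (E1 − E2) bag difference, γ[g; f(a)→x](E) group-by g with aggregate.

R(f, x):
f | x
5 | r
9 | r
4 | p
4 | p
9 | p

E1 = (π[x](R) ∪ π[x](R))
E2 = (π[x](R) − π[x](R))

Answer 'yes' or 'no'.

E1 subexpression sizes:
  R → 5
  π[x](R) → 5
  R → 5
  π[x](R) → 5
  (π[x](R) ∪ π[x](R)) → 10
E2 subexpression sizes:
  R → 5
  π[x](R) → 5
  R → 5
  π[x](R) → 5
  (π[x](R) − π[x](R)) → 0

E1 result:
x
p
p
p
p
p
p
r
r
r
r
E2 result:
x
(0 rows)
Witness: ('p',) appears 6× in E1 but 0× in E2.

no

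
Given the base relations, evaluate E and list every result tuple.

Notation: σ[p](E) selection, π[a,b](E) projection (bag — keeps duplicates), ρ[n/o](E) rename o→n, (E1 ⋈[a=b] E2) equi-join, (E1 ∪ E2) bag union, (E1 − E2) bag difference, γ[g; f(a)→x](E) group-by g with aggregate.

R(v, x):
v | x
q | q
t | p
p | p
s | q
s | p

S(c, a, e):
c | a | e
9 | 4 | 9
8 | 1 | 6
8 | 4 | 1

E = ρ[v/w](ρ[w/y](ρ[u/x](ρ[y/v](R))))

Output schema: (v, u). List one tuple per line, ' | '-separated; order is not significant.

Subexpression sizes:
  R → 5
  ρ[y/v](R) → 5
  ρ[u/x](ρ[y/v](R)) → 5
  ρ[w/y](ρ[u/x](ρ[y/v](R))) → 5
  ρ[v/w](ρ[w/y](ρ[u/x](ρ[y/v](R)))) → 5

== RESULT ==
v | u
p | p
q | q
s | p
s | q
t | p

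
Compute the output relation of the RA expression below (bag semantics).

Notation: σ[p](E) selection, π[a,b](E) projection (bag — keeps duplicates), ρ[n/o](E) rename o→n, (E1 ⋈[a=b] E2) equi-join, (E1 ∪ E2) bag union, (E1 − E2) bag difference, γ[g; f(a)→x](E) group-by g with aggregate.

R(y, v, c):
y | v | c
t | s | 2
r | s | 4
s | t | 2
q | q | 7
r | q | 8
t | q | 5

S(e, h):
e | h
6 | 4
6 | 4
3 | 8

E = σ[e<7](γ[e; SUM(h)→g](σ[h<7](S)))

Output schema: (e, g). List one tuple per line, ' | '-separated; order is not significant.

Subexpression sizes:
  S → 3
  σ[h<7](S) → 2
  γ[e; SUM(h)→g](σ[h<7](S)) → 1
  σ[e<7](γ[e; SUM(h)→g](σ[h<7](S))) → 1

== RESULT ==
e | g
6 | 8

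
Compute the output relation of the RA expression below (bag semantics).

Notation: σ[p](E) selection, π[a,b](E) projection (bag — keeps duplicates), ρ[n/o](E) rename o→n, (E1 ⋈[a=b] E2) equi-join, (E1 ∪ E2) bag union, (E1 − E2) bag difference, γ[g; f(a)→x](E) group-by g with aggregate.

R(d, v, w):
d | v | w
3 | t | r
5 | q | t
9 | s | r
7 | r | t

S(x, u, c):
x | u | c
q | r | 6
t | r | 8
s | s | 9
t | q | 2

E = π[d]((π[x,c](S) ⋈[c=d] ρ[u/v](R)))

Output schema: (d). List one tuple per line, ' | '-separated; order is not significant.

Per-node cardinality:
  S → 4
  π[x,c](S) → 4
  R → 4
  ρ[u/v](R) → 4
  (π[x,c](S) ⋈[c=d] ρ[u/v](R)) → 1
  π[d]((π[x,c](S) ⋈[c=d] ρ[u/v](R))) → 1

== RESULT ==
d
9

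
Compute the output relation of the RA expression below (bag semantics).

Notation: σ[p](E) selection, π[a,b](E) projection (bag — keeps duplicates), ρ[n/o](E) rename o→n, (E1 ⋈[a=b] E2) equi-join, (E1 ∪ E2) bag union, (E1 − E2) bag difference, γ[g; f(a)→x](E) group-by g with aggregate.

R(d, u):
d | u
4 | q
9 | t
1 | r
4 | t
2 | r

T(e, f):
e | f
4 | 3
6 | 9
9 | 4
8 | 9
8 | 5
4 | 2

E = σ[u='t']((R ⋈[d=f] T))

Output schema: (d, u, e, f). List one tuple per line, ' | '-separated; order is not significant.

Per-node cardinality:
  R → 5
  T → 6
  (R ⋈[d=f] T) → 5
  σ[u='t']((R ⋈[d=f] T)) → 3

== RESULT ==
d | u | e | f
4 | t | 9 | 4
9 | t | 6 | 9
9 | t | 8 | 9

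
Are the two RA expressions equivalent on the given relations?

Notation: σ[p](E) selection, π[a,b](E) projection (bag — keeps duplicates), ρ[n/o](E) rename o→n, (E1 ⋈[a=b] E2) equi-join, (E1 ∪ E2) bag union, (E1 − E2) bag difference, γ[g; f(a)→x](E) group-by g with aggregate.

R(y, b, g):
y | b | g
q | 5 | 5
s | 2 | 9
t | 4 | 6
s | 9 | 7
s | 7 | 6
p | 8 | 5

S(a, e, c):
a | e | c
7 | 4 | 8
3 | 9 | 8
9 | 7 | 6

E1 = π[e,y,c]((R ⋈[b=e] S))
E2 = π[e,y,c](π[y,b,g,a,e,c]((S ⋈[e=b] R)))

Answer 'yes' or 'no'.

E1 stepwise |·|:
  R → 6
  S → 3
  (R ⋈[b=e] S) → 3
  π[e,y,c]((R ⋈[b=e] S)) → 3
E2 stepwise |·|:
  S → 3
  R → 6
  (S ⋈[e=b] R) → 3
  π[y,b,g,a,e,c]((S ⋈[e=b] R)) → 3
  π[e,y,c](π[y,b,g,a,e,c]((S ⋈[e=b] R))) → 3

E1 and E2 produce the same multiset:
e | y | c
4 | t | 8
7 | s | 6
9 | s | 8

yes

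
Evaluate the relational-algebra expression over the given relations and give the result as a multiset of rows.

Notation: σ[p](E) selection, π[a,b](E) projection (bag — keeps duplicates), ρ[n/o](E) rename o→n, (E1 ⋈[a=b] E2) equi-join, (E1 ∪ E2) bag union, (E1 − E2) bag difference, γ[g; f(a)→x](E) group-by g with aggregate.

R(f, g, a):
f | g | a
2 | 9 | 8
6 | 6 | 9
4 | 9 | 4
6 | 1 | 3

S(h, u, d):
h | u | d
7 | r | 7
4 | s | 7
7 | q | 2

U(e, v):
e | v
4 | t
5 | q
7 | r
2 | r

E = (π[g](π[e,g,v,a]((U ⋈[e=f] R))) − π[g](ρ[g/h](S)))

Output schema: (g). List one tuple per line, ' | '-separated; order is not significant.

Stepwise |·|:
  U → 4
  R → 4
  (U ⋈[e=f] R) → 2
  π[e,g,v,a]((U ⋈[e=f] R)) → 2
  π[g](π[e,g,v,a]((U ⋈[e=f] R))) → 2
  S → 3
  ρ[g/h](S) → 3
  π[g](ρ[g/h](S)) → 3
  (π[g](π[e,g,v,a]((U ⋈[e=f] R))) − π[g](ρ[g/h](S))) → 2

== RESULT ==
g
9
9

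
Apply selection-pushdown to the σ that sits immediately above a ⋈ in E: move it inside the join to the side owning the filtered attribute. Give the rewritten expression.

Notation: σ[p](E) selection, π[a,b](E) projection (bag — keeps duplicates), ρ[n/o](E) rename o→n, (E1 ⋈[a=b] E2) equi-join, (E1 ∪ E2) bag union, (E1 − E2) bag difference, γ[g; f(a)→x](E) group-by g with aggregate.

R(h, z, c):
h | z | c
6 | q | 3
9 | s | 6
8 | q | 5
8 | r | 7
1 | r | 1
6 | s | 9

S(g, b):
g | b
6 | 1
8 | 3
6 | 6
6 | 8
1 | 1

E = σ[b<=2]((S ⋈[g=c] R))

σ filters on b, owned by the left side.
E' = (σ[b<=2](S) ⋈[g=c] R)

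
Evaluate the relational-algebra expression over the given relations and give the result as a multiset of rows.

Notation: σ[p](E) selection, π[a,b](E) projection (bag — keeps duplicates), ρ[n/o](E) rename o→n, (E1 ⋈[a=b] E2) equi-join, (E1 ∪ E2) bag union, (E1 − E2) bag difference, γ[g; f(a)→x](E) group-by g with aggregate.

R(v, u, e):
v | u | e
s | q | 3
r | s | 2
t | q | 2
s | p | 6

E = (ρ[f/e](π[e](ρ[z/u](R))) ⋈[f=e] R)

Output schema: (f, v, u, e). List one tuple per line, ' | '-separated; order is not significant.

Stepwise |·|:
  R → 4
  ρ[z/u](R) → 4
  π[e](ρ[z/u](R)) → 4
  ρ[f/e](π[e](ρ[z/u](R))) → 4
  R → 4
  (ρ[f/e](π[e](ρ[z/u](R))) ⋈[f=e] R) → 6

== RESULT ==
f | v | u | e
2 | r | s | 2
2 | r | s | 2
2 | t | q | 2
2 | t | q | 2
3 | s | q | 3
6 | s | p | 6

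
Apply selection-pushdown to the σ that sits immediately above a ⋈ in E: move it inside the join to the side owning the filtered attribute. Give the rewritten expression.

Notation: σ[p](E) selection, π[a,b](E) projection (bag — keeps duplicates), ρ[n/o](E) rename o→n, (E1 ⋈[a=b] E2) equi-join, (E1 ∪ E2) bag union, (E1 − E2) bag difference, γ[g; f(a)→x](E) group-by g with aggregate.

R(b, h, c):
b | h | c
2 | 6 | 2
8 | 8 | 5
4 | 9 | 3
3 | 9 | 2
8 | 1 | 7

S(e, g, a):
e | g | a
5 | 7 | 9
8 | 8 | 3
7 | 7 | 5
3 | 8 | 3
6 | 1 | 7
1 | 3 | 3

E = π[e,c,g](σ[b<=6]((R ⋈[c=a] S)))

σ filters on b, owned by the left side.
E' = π[e,c,g]((σ[b<=6](R) ⋈[c=a] S))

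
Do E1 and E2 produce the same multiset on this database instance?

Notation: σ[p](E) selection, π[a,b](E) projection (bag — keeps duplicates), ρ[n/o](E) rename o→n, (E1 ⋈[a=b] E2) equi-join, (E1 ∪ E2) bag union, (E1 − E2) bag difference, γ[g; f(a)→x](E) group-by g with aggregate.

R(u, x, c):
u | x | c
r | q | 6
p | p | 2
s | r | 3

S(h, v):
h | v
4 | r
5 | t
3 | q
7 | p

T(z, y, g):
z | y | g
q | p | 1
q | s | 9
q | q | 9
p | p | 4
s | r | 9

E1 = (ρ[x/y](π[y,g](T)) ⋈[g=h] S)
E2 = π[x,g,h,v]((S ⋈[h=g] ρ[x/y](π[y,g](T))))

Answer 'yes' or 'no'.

E1 subexpression sizes:
  T → 5
  π[y,g](T) → 5
  ρ[x/y](π[y,g](T)) → 5
  S → 4
  (ρ[x/y](π[y,g](T)) ⋈[g=h] S) → 1
E2 subexpression sizes:
  S → 4
  T → 5
  π[y,g](T) → 5
  ρ[x/y](π[y,g](T)) → 5
  (S ⋈[h=g] ρ[x/y](π[y,g](T))) → 1
  π[x,g,h,v]((S ⋈[h=g] ρ[x/y](π[y,g](T)))) → 1

E1 and E2 produce the same multiset:
x | g | h | v
p | 4 | 4 | r

yes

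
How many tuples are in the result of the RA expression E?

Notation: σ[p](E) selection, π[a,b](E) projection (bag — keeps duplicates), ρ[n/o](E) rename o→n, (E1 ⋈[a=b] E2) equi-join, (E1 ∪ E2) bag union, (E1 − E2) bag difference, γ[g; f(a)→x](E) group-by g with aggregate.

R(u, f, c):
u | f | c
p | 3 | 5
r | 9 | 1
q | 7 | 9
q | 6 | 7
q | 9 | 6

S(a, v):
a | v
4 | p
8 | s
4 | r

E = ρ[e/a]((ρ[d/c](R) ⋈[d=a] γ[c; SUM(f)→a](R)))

Subexpression sizes:
  R → 5
  ρ[d/c](R) → 5
  R → 5
  γ[c; SUM(f)→a](R) → 5
  (ρ[d/c](R) ⋈[d=a] γ[c; SUM(f)→a](R)) → 4
  ρ[e/a]((ρ[d/c](R) ⋈[d=a] γ[c; SUM(f)→a](R))) → 4

|E| = 4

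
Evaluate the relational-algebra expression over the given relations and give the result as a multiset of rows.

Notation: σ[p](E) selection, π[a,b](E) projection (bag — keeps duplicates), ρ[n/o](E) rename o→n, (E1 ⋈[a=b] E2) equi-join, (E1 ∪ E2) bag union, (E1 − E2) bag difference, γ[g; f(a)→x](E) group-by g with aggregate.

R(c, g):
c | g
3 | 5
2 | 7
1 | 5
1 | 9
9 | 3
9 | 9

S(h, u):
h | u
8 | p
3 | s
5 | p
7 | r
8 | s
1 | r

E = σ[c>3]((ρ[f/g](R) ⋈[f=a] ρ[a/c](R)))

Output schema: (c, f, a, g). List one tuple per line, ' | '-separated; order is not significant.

Stepwise |·|:
  R → 6
  ρ[f/g](R) → 6
  R → 6
  ρ[a/c](R) → 6
  (ρ[f/g](R) ⋈[f=a] ρ[a/c](R)) → 5
  σ[c>3]((ρ[f/g](R) ⋈[f=a] ρ[a/c](R))) → 3

== RESULT ==
c | f | a | g
9 | 3 | 3 | 5
9 | 9 | 9 | 3
9 | 9 | 9 | 9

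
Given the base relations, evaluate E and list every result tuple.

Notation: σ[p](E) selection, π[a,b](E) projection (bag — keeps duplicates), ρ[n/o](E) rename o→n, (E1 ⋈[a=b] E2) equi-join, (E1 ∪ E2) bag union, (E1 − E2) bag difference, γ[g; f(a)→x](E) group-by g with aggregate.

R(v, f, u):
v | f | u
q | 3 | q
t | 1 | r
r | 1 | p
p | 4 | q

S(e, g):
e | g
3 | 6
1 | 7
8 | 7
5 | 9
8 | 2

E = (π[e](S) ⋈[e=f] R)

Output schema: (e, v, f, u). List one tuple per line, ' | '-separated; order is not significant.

Row counts bottom-up:
  S → 5
  π[e](S) → 5
  R → 4
  (π[e](S) ⋈[e=f] R) → 3

== RESULT ==
e | v | f | u
1 | r | 1 | p
1 | t | 1 | r
3 | q | 3 | q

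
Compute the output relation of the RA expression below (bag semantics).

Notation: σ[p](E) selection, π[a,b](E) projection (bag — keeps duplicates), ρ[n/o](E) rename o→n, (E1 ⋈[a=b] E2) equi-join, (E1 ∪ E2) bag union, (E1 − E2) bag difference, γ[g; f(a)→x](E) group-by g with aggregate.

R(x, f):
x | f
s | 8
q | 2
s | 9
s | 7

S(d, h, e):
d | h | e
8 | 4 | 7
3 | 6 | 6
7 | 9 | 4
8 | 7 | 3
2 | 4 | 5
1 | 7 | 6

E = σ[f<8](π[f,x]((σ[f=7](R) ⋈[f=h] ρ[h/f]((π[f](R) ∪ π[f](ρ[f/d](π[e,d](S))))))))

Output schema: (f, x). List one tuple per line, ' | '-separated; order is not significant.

Stepwise |·|:
  R → 4
  σ[f=7](R) → 1
  R → 4
  π[f](R) → 4
  S → 6
  π[e,d](S) → 6
  ρ[f/d](π[e,d](S)) → 6
  π[f](ρ[f/d](π[e,d](S))) → 6
  (π[f](R) ∪ π[f](ρ[f/d](π[e,d](S)))) → 10
  ρ[h/f]((π[f](R) ∪ π[f](ρ[f/d](π[e,d](S))))) → 10
  (σ[f=7](R) ⋈[f=h] ρ[h/f]((π[f](R) ∪ π[f](ρ[f/d](π[e,d](S)))))) → 2
  π[f,x]((σ[f=7](R) ⋈[f=h] ρ[h/f]((π[f](R) ∪ π[f](ρ[f/d](π[e,d](S))))))) → 2
  σ[f<8](π[f,x]((σ[f=7](R) ⋈[f=h] ρ[h/f]((π[f](R) ∪ π[f](ρ[f/d](π[e,d](S)))))))) → 2

== RESULT ==
f | x
7 | s
7 | s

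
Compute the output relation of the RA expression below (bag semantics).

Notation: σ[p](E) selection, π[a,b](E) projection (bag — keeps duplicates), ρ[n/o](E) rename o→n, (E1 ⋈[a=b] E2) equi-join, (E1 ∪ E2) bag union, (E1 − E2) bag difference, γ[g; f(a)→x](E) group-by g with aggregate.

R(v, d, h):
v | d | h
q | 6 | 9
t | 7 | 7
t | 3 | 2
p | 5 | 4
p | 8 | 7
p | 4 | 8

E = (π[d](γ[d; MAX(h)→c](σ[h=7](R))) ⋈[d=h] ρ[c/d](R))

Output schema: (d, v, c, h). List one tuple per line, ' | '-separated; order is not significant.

Stepwise |·|:
  R → 6
  σ[h=7](R) → 2
  γ[d; MAX(h)→c](σ[h=7](R)) → 2
  π[d](γ[d; MAX(h)→c](σ[h=7](R))) → 2
  R → 6
  ρ[c/d](R) → 6
  (π[d](γ[d; MAX(h)→c](σ[h=7](R))) ⋈[d=h] ρ[c/d](R)) → 3

== RESULT ==
d | v | c | h
7 | p | 8 | 7
7 | t | 7 | 7
8 | p | 4 | 8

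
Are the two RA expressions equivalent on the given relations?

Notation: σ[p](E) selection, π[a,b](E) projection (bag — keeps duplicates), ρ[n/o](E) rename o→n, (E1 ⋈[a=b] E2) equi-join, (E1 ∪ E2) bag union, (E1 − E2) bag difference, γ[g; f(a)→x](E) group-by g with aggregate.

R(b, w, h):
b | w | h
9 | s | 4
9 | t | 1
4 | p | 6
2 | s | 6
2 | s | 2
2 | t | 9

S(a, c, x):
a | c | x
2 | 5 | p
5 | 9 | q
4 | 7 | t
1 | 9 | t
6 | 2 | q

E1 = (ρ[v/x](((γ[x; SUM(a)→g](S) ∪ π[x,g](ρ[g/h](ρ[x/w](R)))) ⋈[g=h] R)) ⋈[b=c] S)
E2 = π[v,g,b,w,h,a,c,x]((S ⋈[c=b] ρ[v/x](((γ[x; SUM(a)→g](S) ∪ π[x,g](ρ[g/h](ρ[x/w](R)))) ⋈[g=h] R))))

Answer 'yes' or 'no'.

E1 row counts bottom-up:
  S → 5
  γ[x; SUM(a)→g](S) → 3
  R → 6
  ρ[x/w](R) → 6
  ρ[g/h](ρ[x/w](R)) → 6
  π[x,g](ρ[g/h](ρ[x/w](R))) → 6
  (γ[x; SUM(a)→g](S) ∪ π[x,g](ρ[g/h](ρ[x/w](R)))) → 9
  R → 6
  ((γ[x; SUM(a)→g](S) ∪ π[x,g](ρ[g/h](ρ[x/w](R)))) ⋈[g=h] R) → 9
  ρ[v/x](((γ[x; SUM(a)→g](S) ∪ π[x,g](ρ[g/h](ρ[x/w](R)))) ⋈[g=h] R)) → 9
  S → 5
  (ρ[v/x](((γ[x; SUM(a)→g](S) ∪ π[x,g](ρ[g/h](ρ[x/w](R)))) ⋈[g=h] R)) ⋈[b=c] S) → 9
E2 row counts bottom-up:
  S → 5
  S → 5
  γ[x; SUM(a)→g](S) → 3
  R → 6
  ρ[x/w](R) → 6
  ρ[g/h](ρ[x/w](R)) → 6
  π[x,g](ρ[g/h](ρ[x/w](R))) → 6
  (γ[x; SUM(a)→g](S) ∪ π[x,g](ρ[g/h](ρ[x/w](R)))) → 9
  R → 6
  ((γ[x; SUM(a)→g](S) ∪ π[x,g](ρ[g/h](ρ[x/w](R)))) ⋈[g=h] R) → 9
  ρ[v/x](((γ[x; SUM(a)→g](S) ∪ π[x,g](ρ[g/h](ρ[x/w](R)))) ⋈[g=h] R)) → 9
  (S ⋈[c=b] ρ[v/x](((γ[x; SUM(a)→g](S) ∪ π[x,g](ρ[g/h](ρ[x/w](R)))) ⋈[g=h] R))) → 9
  π[v,g,b,w,h,a,c,x]((S ⋈[c=b] ρ[v/x](((γ[x; SUM(a)→g](S) ∪ π[x,g](ρ[g/h](ρ[x/w](R)))) ⋈[g=h] R)))) → 9

E1 and E2 produce the same multiset:
v | g | b | w | h | a | c | x
p | 2 | 2 | s | 2 | 6 | 2 | q
p | 6 | 2 | s | 6 | 6 | 2 | q
s | 2 | 2 | s | 2 | 6 | 2 | q
s | 4 | 9 | s | 4 | 1 | 9 | t
s | 4 | 9 | s | 4 | 5 | 9 | q
s | 6 | 2 | s | 6 | 6 | 2 | q
t | 1 | 9 | t | 1 | 1 | 9 | t
t | 1 | 9 | t | 1 | 5 | 9 | q
t | 9 | 2 | t | 9 | 6 | 2 | q

yes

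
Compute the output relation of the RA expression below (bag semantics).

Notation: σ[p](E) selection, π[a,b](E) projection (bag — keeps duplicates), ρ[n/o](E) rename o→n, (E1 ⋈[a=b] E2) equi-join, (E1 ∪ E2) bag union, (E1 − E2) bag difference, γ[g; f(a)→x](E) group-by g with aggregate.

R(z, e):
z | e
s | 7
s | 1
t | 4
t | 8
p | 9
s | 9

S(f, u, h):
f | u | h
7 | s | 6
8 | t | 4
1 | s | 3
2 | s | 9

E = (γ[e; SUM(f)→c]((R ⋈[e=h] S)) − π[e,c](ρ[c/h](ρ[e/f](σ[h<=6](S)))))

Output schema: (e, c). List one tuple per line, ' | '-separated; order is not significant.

Subexpression sizes:
  R → 6
  S → 4
  (R ⋈[e=h] S) → 3
  γ[e; SUM(f)→c]((R ⋈[e=h] S)) → 2
  S → 4
  σ[h<=6](S) → 3
  ρ[e/f](σ[h<=6](S)) → 3
  ρ[c/h](ρ[e/f](σ[h<=6](S))) → 3
  π[e,c](ρ[c/h](ρ[e/f](σ[h<=6](S)))) → 3
  (γ[e; SUM(f)→c]((R ⋈[e=h] S)) − π[e,c](ρ[c/h](ρ[e/f](σ[h<=6](S))))) → 2

== RESULT ==
e | c
4 | 8
9 | 4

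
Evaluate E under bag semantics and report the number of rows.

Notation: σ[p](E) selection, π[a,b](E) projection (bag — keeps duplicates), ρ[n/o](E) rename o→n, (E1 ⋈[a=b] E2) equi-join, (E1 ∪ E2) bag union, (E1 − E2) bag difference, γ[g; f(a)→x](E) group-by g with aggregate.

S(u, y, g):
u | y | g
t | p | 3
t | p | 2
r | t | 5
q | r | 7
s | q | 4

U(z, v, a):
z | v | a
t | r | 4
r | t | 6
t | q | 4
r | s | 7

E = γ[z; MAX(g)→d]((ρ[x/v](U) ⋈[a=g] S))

Subexpression sizes:
  U → 4
  ρ[x/v](U) → 4
  S → 5
  (ρ[x/v](U) ⋈[a=g] S) → 3
  γ[z; MAX(g)→d]((ρ[x/v](U) ⋈[a=g] S)) → 2

|E| = 2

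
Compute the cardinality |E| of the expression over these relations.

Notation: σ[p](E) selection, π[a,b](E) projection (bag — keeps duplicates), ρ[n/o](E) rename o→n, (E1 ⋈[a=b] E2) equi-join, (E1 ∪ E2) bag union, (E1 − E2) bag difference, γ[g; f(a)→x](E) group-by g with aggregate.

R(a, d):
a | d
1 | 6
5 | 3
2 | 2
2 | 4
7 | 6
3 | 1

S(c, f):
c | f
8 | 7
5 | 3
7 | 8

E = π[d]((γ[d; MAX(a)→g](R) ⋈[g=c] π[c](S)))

Per-node cardinality:
  R → 6
  γ[d; MAX(a)→g](R) → 5
  S → 3
  π[c](S) → 3
  (γ[d; MAX(a)→g](R) ⋈[g=c] π[c](S)) → 2
  π[d]((γ[d; MAX(a)→g](R) ⋈[g=c] π[c](S))) → 2

|E| = 2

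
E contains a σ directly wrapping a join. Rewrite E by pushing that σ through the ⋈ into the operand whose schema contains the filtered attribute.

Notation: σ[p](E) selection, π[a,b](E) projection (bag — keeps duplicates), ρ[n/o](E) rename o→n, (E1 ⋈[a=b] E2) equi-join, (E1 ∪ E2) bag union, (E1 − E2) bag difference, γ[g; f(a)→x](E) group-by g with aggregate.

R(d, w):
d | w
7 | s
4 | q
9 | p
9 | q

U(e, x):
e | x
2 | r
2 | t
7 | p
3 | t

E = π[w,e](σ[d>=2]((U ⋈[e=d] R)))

σ filters on d, owned by the right side.
E' = π[w,e]((U ⋈[e=d] σ[d>=2](R)))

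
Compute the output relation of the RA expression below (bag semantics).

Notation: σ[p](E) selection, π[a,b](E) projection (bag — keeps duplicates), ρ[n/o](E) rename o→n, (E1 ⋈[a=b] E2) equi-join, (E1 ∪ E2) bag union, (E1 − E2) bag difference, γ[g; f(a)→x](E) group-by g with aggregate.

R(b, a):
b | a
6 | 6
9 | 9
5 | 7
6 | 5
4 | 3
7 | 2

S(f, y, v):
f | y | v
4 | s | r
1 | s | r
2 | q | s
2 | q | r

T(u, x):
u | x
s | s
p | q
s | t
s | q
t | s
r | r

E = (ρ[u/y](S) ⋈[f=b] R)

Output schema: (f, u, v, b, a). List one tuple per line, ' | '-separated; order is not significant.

Subexpression sizes:
  S → 4
  ρ[u/y](S) → 4
  R → 6
  (ρ[u/y](S) ⋈[f=b] R) → 1

== RESULT ==
f | u | v | b | a
4 | s | r | 4 | 3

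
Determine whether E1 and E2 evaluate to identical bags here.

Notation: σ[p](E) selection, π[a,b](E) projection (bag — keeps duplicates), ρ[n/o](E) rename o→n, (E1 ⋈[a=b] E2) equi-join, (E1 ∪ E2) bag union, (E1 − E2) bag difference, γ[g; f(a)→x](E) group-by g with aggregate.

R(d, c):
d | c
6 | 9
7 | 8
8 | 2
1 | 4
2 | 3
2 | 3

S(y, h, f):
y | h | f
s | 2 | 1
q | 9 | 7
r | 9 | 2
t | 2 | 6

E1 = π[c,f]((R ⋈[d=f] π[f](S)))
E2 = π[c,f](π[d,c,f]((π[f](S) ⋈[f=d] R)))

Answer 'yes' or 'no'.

E1 per-node cardinality:
  R → 6
  S → 4
  π[f](S) → 4
  (R ⋈[d=f] π[f](S)) → 5
  π[c,f]((R ⋈[d=f] π[f](S))) → 5
E2 per-node cardinality:
  S → 4
  π[f](S) → 4
  R → 6
  (π[f](S) ⋈[f=d] R) → 5
  π[d,c,f]((π[f](S) ⋈[f=d] R)) → 5
  π[c,f](π[d,c,f]((π[f](S) ⋈[f=d] R))) → 5

E1 and E2 produce the same multiset:
c | f
3 | 2
3 | 2
4 | 1
8 | 7
9 | 6

yes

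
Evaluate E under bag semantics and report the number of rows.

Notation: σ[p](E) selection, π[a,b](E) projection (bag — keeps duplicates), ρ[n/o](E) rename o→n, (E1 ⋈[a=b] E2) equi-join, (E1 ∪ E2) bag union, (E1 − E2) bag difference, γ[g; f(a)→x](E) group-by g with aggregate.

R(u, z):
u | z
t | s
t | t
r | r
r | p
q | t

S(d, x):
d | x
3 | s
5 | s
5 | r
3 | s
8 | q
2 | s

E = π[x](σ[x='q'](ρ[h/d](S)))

Subexpression sizes:
  S → 6
  ρ[h/d](S) → 6
  σ[x='q'](ρ[h/d](S)) → 1
  π[x](σ[x='q'](ρ[h/d](S))) → 1

|E| = 1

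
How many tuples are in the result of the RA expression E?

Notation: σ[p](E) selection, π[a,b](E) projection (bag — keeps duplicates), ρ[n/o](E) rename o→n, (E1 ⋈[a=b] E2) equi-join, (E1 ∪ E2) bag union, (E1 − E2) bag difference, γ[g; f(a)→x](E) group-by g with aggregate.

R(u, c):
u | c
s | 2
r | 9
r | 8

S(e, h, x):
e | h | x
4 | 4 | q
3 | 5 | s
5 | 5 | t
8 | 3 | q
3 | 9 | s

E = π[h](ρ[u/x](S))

Stepwise |·|:
  S → 5
  ρ[u/x](S) → 5
  π[h](ρ[u/x](S)) → 5

|E| = 5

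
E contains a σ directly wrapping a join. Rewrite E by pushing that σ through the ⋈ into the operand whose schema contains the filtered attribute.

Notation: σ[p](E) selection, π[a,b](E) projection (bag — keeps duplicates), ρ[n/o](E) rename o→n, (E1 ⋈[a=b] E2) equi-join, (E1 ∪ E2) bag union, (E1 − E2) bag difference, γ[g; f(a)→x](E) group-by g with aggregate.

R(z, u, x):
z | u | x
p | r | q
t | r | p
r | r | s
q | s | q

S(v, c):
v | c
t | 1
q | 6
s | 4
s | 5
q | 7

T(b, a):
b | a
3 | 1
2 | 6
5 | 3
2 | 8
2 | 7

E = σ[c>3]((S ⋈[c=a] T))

σ filters on c, owned by the left side.
E' = (σ[c>3](S) ⋈[c=a] T)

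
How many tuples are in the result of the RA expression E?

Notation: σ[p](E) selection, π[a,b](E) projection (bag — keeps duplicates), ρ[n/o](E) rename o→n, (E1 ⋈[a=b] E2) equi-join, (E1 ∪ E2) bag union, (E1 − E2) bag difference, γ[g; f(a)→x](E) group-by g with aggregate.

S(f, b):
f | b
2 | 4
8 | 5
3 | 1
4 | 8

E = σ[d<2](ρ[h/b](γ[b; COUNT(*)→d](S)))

Stepwise |·|:
  S → 4
  γ[b; COUNT(*)→d](S) → 4
  ρ[h/b](γ[b; COUNT(*)→d](S)) → 4
  σ[d<2](ρ[h/b](γ[b; COUNT(*)→d](S))) → 4

|E| = 4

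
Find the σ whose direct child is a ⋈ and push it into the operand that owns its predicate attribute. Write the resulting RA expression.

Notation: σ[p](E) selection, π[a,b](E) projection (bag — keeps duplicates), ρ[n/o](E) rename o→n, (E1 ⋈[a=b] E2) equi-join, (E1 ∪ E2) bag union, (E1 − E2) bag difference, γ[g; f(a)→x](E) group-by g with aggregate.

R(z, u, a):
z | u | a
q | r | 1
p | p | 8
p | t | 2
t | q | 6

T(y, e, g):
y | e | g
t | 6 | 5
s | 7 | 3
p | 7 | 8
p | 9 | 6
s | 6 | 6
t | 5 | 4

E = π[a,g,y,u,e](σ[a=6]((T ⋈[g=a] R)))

σ filters on a, owned by the right side.
E' = π[a,g,y,u,e]((T ⋈[g=a] σ[a=6](R)))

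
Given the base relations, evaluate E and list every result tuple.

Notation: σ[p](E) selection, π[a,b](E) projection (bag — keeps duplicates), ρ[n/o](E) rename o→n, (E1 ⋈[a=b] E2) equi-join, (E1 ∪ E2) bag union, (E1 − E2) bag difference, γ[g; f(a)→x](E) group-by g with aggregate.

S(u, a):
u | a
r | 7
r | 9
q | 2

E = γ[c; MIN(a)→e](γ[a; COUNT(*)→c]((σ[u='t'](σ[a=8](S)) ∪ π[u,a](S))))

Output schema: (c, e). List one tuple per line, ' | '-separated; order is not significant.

Subexpression sizes:
  S → 3
  σ[a=8](S) → 0
  σ[u='t'](σ[a=8](S)) → 0
  S → 3
  π[u,a](S) → 3
  (σ[u='t'](σ[a=8](S)) ∪ π[u,a](S)) → 3
  γ[a; COUNT(*)→c]((σ[u='t'](σ[a=8](S)) ∪ π[u,a](S))) → 3
  γ[c; MIN(a)→e](γ[a; COUNT(*)→c]((σ[u='t'](σ[a=8](S)) ∪ π[u,a](S)))) → 1

== RESULT ==
c | e
1 | 2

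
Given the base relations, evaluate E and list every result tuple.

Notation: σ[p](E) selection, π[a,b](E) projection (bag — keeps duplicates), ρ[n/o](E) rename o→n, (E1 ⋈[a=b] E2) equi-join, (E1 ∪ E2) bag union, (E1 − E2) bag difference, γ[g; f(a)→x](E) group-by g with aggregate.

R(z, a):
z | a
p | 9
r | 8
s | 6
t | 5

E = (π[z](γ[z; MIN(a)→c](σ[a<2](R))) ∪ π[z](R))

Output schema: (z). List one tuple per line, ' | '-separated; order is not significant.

Subexpression sizes:
  R → 4
  σ[a<2](R) → 0
  γ[z; MIN(a)→c](σ[a<2](R)) → 0
  π[z](γ[z; MIN(a)→c](σ[a<2](R))) → 0
  R → 4
  π[z](R) → 4
  (π[z](γ[z; MIN(a)→c](σ[a<2](R))) ∪ π[z](R)) → 4

== RESULT ==
z
p
r
s
t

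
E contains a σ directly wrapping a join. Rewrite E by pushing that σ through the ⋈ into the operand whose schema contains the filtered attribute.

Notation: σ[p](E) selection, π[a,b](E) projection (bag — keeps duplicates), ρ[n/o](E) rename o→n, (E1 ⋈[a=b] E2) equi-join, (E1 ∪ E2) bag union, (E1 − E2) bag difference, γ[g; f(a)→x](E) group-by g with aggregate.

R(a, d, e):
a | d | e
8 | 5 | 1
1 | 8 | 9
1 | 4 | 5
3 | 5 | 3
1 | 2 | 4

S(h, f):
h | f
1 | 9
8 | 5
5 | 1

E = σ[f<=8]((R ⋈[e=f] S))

σ filters on f, owned by the right side.
E' = (R ⋈[e=f] σ[f<=8](S))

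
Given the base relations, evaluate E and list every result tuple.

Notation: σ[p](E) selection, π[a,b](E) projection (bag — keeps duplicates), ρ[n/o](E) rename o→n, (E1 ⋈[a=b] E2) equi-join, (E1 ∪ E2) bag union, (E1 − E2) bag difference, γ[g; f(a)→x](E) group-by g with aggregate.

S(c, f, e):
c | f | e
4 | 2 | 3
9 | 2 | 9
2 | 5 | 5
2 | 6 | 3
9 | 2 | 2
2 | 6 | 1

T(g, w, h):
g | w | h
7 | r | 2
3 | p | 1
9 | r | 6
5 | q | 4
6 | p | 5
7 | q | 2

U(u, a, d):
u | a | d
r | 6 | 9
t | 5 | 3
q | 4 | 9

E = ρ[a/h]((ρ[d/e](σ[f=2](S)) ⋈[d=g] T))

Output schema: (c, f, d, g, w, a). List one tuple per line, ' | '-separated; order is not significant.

Stepwise |·|:
  S → 6
  σ[f=2](S) → 3
  ρ[d/e](σ[f=2](S)) → 3
  T → 6
  (ρ[d/e](σ[f=2](S)) ⋈[d=g] T) → 2
  ρ[a/h]((ρ[d/e](σ[f=2](S)) ⋈[d=g] T)) → 2

== RESULT ==
c | f | d | g | w | a
4 | 2 | 3 | 3 | p | 1
9 | 2 | 9 | 9 | r | 6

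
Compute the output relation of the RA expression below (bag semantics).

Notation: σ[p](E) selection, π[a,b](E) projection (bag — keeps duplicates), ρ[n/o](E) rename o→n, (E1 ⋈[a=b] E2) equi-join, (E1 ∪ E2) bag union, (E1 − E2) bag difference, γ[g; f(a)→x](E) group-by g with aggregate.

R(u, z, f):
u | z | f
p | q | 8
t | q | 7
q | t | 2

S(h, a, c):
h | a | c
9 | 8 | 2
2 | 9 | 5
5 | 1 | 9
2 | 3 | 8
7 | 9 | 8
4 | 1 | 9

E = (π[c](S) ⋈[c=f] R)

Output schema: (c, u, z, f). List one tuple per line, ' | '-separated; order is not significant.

Row counts bottom-up:
  S → 6
  π[c](S) → 6
  R → 3
  (π[c](S) ⋈[c=f] R) → 3

== RESULT ==
c | u | z | f
2 | q | t | 2
8 | p | q | 8
8 | p | q | 8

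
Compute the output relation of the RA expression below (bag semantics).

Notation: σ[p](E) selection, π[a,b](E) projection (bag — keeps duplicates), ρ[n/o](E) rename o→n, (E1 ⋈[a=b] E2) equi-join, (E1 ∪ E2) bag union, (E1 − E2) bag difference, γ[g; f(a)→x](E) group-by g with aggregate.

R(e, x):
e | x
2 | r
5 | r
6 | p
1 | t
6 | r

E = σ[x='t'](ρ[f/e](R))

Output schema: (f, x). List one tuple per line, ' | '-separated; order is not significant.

Stepwise |·|:
  R → 5
  ρ[f/e](R) → 5
  σ[x='t'](ρ[f/e](R)) → 1

== RESULT ==
f | x
1 | t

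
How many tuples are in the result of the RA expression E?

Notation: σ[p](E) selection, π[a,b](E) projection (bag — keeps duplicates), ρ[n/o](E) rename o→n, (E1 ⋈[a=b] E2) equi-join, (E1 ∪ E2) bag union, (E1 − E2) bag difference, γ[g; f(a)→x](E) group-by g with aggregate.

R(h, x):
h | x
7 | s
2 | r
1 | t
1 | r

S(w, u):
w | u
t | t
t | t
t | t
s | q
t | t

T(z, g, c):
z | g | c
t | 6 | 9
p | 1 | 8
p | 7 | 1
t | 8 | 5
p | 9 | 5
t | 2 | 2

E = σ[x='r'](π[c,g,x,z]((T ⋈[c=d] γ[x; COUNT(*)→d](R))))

Subexpression sizes:
  T → 6
  R → 4
  γ[x; COUNT(*)→d](R) → 3
  (T ⋈[c=d] γ[x; COUNT(*)→d](R)) → 3
  π[c,g,x,z]((T ⋈[c=d] γ[x; COUNT(*)→d](R))) → 3
  σ[x='r'](π[c,g,x,z]((T ⋈[c=d] γ[x; COUNT(*)→d](R)))) → 1

|E| = 1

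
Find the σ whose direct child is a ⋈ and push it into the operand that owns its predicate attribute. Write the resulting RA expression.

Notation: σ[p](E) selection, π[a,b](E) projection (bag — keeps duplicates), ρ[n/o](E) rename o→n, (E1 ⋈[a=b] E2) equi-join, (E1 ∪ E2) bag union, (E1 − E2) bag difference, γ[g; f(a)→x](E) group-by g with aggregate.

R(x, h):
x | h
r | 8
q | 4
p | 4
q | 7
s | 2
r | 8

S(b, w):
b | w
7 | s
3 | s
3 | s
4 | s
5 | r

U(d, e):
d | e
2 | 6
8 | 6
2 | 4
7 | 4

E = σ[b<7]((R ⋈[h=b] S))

σ filters on b, owned by the right side.
E' = (R ⋈[h=b] σ[b<7](S))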